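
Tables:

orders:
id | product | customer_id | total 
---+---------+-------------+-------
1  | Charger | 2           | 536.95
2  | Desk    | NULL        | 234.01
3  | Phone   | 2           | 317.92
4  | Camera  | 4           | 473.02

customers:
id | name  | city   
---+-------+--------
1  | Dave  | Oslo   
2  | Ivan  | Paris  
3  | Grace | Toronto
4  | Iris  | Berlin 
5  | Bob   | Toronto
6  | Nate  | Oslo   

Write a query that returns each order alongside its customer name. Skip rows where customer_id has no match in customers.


INNER JOIN keeps only orders rows whose customer_id matches an id in customers. Walk through each order:
  - order 1 (Charger): customer_id=2 -> matches Ivan
  - order 2 (Desk): customer_id=NULL, no match -> dropped
  - order 3 (Phone): customer_id=2 -> matches Ivan
  - order 4 (Camera): customer_id=4 -> matches Iris
So 1 of 4 rows is dropped.

SQL:
SELECT a.product, b.name AS customer
FROM orders a
INNER JOIN customers b ON a.customer_id = b.id

Result:
product | customer
--------+---------
Charger | Ivan    
Phone   | Ivan    
Camera  | Iris    


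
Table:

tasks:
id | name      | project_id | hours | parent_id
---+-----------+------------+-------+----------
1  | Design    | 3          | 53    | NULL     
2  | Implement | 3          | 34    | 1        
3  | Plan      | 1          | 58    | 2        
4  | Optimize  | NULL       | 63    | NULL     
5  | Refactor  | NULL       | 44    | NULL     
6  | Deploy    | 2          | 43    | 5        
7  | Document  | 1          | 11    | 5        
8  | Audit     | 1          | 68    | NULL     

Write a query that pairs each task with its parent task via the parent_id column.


This is a self-join: tasks is joined to a second copy of itself, matching each row's parent_id to another row's id. Use LEFT JOIN so rows with parent_id=NULL are kept.
  - task 1 (Design): parent_id=NULL -> NULL
  - task 2 (Implement): parent_id=1 -> Design
  - task 3 (Plan): parent_id=2 -> Implement
  - task 4 (Optimize): parent_id=NULL -> NULL
  - task 5 (Refactor): parent_id=NULL -> NULL
  - task 6 (Deploy): parent_id=5 -> Refactor
  - task 7 (Document): parent_id=5 -> Refactor
  - task 8 (Audit): parent_id=NULL -> NULL

SQL:
SELECT a.name AS item, b.name AS parent
FROM tasks a
LEFT JOIN tasks b ON a.parent_id = b.id

Result:
item      | parent   
----------+----------
Design    | NULL     
Implement | Design   
Plan      | Implement
Optimize  | NULL     
Refactor  | NULL     
Deploy    | Refactor 
Document  | Refactor 
Audit     | NULL     


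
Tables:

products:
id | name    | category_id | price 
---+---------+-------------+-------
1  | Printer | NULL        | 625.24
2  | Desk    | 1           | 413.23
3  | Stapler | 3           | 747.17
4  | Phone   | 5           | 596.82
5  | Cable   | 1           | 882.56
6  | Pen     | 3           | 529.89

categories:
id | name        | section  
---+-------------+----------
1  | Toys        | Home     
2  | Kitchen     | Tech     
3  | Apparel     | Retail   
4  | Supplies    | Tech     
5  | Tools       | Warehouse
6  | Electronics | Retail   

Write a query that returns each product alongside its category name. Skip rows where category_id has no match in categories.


INNER JOIN keeps only products rows whose category_id matches an id in categories. Walk through each product:
  - product 1 (Printer): category_id=NULL, no match -> dropped
  - product 2 (Desk): category_id=1 -> matches Toys
  - product 3 (Stapler): category_id=3 -> matches Apparel
  - product 4 (Phone): category_id=5 -> matches Tools
  - product 5 (Cable): category_id=1 -> matches Toys
  - product 6 (Pen): category_id=3 -> matches Apparel
So 1 of 6 rows is dropped.

SQL:
SELECT a.name, b.name AS category
FROM products a
INNER JOIN categories b ON a.category_id = b.id

Result:
name    | category
--------+---------
Desk    | Toys    
Stapler | Apparel 
Phone   | Tools   
Cable   | Toys    
Pen     | Apparel 


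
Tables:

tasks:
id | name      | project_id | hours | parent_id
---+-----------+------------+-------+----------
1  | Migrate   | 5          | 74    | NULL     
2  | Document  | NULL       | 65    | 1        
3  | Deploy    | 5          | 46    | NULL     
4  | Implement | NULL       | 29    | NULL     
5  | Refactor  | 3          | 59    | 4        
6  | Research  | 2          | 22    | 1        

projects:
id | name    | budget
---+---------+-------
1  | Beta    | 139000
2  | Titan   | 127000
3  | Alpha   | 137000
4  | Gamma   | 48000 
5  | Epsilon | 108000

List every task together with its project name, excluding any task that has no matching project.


INNER JOIN keeps only tasks rows whose project_id matches an id in projects. Walk through each task:
  - task 1 (Migrate): project_id=5 -> matches Epsilon
  - task 2 (Document): project_id=NULL, no match -> dropped
  - task 3 (Deploy): project_id=5 -> matches Epsilon
  - task 4 (Implement): project_id=NULL, no match -> dropped
  - task 5 (Refactor): project_id=3 -> matches Alpha
  - task 6 (Research): project_id=2 -> matches Titan
So 2 of 6 rows are dropped.

SQL:
SELECT a.name, b.name AS project
FROM tasks a
INNER JOIN projects b ON a.project_id = b.id

Result:
name     | project
---------+--------
Migrate  | Epsilon
Deploy   | Epsilon
Refactor | Alpha  
Research | Titan  


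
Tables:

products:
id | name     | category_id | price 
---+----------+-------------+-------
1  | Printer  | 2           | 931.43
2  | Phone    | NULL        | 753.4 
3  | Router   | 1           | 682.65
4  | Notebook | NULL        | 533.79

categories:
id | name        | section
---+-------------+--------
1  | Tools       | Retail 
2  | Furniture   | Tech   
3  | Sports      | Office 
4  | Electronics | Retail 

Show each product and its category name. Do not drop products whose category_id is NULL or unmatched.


LEFT JOIN keeps every row from products (the left table); where category_id has no match in categories, the category columns become NULL. Walk through each product:
  - product 1 (Printer): category_id=2 -> matches Furniture
  - product 2 (Phone): category_id=NULL, no match -> kept with NULL
  - product 3 (Router): category_id=1 -> matches Tools
  - product 4 (Notebook): category_id=NULL, no match -> kept with NULL
All 4 rows appear; 2 have NULL category.

SQL:
SELECT a.name, b.name AS category
FROM products a
LEFT JOIN categories b ON a.category_id = b.id

Result:
name     | category 
---------+----------
Printer  | Furniture
Phone    | NULL     
Router   | Tools    
Notebook | NULL     


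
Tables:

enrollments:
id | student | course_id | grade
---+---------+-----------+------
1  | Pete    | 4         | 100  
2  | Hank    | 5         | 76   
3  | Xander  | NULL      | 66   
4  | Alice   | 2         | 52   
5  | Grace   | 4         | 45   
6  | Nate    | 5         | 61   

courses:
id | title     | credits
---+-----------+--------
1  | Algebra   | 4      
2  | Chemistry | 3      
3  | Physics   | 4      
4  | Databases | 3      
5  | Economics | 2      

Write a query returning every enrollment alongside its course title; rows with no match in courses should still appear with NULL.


LEFT JOIN keeps every row from enrollments (the left table); where course_id has no match in courses, the course columns become NULL. Walk through each enrollment:
  - enrollment 1 (Pete): course_id=4 -> matches Databases
  - enrollment 2 (Hank): course_id=5 -> matches Economics
  - enrollment 3 (Xander): course_id=NULL, no match -> kept with NULL
  - enrollment 4 (Alice): course_id=2 -> matches Chemistry
  - enrollment 5 (Grace): course_id=4 -> matches Databases
  - enrollment 6 (Nate): course_id=5 -> matches Economics
All 6 rows appear; 1 has NULL course.

SQL:
SELECT a.student, b.title AS course
FROM enrollments a
LEFT JOIN courses b ON a.course_id = b.id

Result:
student | course   
--------+----------
Pete    | Databases
Hank    | Economics
Xander  | NULL     
Alice   | Chemistry
Grace   | Databases
Nate    | Economics


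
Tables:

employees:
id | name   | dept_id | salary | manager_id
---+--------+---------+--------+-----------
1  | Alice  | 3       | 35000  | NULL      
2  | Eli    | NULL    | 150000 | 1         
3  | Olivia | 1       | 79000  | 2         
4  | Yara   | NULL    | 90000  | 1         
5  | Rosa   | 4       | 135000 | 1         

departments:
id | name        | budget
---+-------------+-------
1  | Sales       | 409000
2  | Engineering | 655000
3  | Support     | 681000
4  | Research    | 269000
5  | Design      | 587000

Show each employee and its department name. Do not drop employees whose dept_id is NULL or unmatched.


LEFT JOIN keeps every row from employees (the left table); where dept_id has no match in departments, the department columns become NULL. Walk through each employee:
  - employee 1 (Alice): dept_id=3 -> matches Support
  - employee 2 (Eli): dept_id=NULL, no match -> kept with NULL
  - employee 3 (Olivia): dept_id=1 -> matches Sales
  - employee 4 (Yara): dept_id=NULL, no match -> kept with NULL
  - employee 5 (Rosa): dept_id=4 -> matches Research
All 5 rows appear; 2 have NULL department.

SQL:
SELECT a.name, b.name AS department
FROM employees a
LEFT JOIN departments b ON a.dept_id = b.id

Result:
name   | department
-------+-----------
Alice  | Support   
Eli    | NULL      
Olivia | Sales     
Yara   | NULL      
Rosa   | Research  


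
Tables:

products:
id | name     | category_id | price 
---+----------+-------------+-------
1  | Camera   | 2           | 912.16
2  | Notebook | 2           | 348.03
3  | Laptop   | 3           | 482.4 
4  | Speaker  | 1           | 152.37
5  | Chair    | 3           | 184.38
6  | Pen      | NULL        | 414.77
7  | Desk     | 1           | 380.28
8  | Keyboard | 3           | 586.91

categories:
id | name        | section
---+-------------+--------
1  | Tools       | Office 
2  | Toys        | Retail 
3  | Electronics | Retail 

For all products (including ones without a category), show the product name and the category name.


LEFT JOIN keeps every row from products (the left table); where category_id has no match in categories, the category columns become NULL. Walk through each product:
  - product 1 (Camera): category_id=2 -> matches Toys
  - product 2 (Notebook): category_id=2 -> matches Toys
  - product 3 (Laptop): category_id=3 -> matches Electronics
  - product 4 (Speaker): category_id=1 -> matches Tools
  - product 5 (Chair): category_id=3 -> matches Electronics
  - product 6 (Pen): category_id=NULL, no match -> kept with NULL
  - product 7 (Desk): category_id=1 -> matches Tools
  - product 8 (Keyboard): category_id=3 -> matches Electronics
All 8 rows appear; 1 has NULL category.

SQL:
SELECT a.name, b.name AS category
FROM products a
LEFT JOIN categories b ON a.category_id = b.id

Result:
name     | category   
---------+------------
Camera   | Toys       
Notebook | Toys       
Laptop   | Electronics
Speaker  | Tools      
Chair    | Electronics
Pen      | NULL       
Desk     | Tools      
Keyboard | Electronics


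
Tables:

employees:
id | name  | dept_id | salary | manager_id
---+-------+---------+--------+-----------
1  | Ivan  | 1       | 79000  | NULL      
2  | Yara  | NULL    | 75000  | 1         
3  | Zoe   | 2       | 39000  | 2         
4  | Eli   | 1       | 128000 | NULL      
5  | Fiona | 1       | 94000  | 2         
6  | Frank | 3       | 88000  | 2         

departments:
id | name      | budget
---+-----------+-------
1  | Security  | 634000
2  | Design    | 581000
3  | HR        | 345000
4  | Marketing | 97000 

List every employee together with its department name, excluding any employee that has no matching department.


INNER JOIN keeps only employees rows whose dept_id matches an id in departments. Walk through each employee:
  - employee 1 (Ivan): dept_id=1 -> matches Security
  - employee 2 (Yara): dept_id=NULL, no match -> dropped
  - employee 3 (Zoe): dept_id=2 -> matches Design
  - employee 4 (Eli): dept_id=1 -> matches Security
  - employee 5 (Fiona): dept_id=1 -> matches Security
  - employee 6 (Frank): dept_id=3 -> matches HR
So 1 of 6 rows is dropped.

SQL:
SELECT a.name, b.name AS department
FROM employees a
INNER JOIN departments b ON a.dept_id = b.id

Result:
name  | department
------+-----------
Ivan  | Security  
Zoe   | Design    
Eli   | Security  
Fiona | Security  
Frank | HR        


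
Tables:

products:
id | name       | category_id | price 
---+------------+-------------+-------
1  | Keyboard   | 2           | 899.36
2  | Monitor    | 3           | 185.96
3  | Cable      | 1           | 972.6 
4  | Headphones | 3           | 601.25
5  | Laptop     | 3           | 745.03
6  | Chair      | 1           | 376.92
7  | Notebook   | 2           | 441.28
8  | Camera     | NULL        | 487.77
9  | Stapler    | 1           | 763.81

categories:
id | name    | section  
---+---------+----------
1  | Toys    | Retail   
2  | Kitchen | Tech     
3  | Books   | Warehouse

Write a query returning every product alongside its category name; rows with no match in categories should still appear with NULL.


LEFT JOIN keeps every row from products (the left table); where category_id has no match in categories, the category columns become NULL. Walk through each product:
  - product 1 (Keyboard): category_id=2 -> matches Kitchen
  - product 2 (Monitor): category_id=3 -> matches Books
  - product 3 (Cable): category_id=1 -> matches Toys
  - product 4 (Headphones): category_id=3 -> matches Books
  - product 5 (Laptop): category_id=3 -> matches Books
  - product 6 (Chair): category_id=1 -> matches Toys
  - product 7 (Notebook): category_id=2 -> matches Kitchen
  - product 8 (Camera): category_id=NULL, no match -> kept with NULL
  - product 9 (Stapler): category_id=1 -> matches Toys
All 9 rows appear; 1 has NULL category.

SQL:
SELECT a.name, b.name AS category
FROM products a
LEFT JOIN categories b ON a.category_id = b.id

Result:
name       | category
-----------+---------
Keyboard   | Kitchen 
Monitor    | Books   
Cable      | Toys    
Headphones | Books   
Laptop     | Books   
Chair      | Toys    
Notebook   | Kitchen 
Camera     | NULL    
Stapler    | Toys    


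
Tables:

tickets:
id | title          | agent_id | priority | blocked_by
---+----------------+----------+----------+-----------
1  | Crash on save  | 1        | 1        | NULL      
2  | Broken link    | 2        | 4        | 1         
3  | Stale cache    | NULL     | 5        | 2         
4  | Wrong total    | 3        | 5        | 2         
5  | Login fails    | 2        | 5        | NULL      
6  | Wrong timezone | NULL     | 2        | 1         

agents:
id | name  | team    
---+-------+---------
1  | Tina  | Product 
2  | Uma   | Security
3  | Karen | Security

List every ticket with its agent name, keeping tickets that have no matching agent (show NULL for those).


LEFT JOIN keeps every row from tickets (the left table); where agent_id has no match in agents, the agent columns become NULL. Walk through each ticket:
  - ticket 1 (Crash on save): agent_id=1 -> matches Tina
  - ticket 2 (Broken link): agent_id=2 -> matches Uma
  - ticket 3 (Stale cache): agent_id=NULL, no match -> kept with NULL
  - ticket 4 (Wrong total): agent_id=3 -> matches Karen
  - ticket 5 (Login fails): agent_id=2 -> matches Uma
  - ticket 6 (Wrong timezone): agent_id=NULL, no match -> kept with NULL
All 6 rows appear; 2 have NULL agent.

SQL:
SELECT a.title, b.name AS agent
FROM tickets a
LEFT JOIN agents b ON a.agent_id = b.id

Result:
title          | agent
---------------+------
Crash on save  | Tina 
Broken link    | Uma  
Stale cache    | NULL 
Wrong total    | Karen
Login fails    | Uma  
Wrong timezone | NULL 


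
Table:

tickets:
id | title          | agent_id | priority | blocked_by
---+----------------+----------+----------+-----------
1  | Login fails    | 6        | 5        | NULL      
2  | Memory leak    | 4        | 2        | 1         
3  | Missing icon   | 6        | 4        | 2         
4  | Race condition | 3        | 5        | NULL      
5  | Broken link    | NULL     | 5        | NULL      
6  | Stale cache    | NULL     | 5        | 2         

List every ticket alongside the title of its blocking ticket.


This is a self-join: tickets is joined to a second copy of itself, matching each row's blocked_by to another row's id. Use LEFT JOIN so rows with blocked_by=NULL are kept.
  - ticket 1 (Login fails): blocked_by=NULL -> NULL
  - ticket 2 (Memory leak): blocked_by=1 -> Login fails
  - ticket 3 (Missing icon): blocked_by=2 -> Memory leak
  - ticket 4 (Race condition): blocked_by=NULL -> NULL
  - ticket 5 (Broken link): blocked_by=NULL -> NULL
  - ticket 6 (Stale cache): blocked_by=2 -> Memory leak

SQL:
SELECT a.title AS item, b.title AS blocked_by
FROM tickets a
LEFT JOIN tickets b ON a.blocked_by = b.id

Result:
item           | blocked_by 
---------------+------------
Login fails    | NULL       
Memory leak    | Login fails
Missing icon   | Memory leak
Race condition | NULL       
Broken link    | NULL       
Stale cache    | Memory leak


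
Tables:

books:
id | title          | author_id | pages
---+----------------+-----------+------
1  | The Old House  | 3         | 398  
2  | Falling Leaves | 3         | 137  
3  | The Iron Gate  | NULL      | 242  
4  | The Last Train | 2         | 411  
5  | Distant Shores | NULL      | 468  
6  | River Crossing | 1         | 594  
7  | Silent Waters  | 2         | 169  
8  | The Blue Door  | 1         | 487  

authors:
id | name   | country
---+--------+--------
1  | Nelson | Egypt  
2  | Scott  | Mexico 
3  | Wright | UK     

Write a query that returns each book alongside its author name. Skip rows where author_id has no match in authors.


INNER JOIN keeps only books rows whose author_id matches an id in authors. Walk through each book:
  - book 1 (The Old House): author_id=3 -> matches Wright
  - book 2 (Falling Leaves): author_id=3 -> matches Wright
  - book 3 (The Iron Gate): author_id=NULL, no match -> dropped
  - book 4 (The Last Train): author_id=2 -> matches Scott
  - book 5 (Distant Shores): author_id=NULL, no match -> dropped
  - book 6 (River Crossing): author_id=1 -> matches Nelson
  - book 7 (Silent Waters): author_id=2 -> matches Scott
  - book 8 (The Blue Door): author_id=1 -> matches Nelson
So 2 of 8 rows are dropped.

SQL:
SELECT a.title, b.name AS author
FROM books a
INNER JOIN authors b ON a.author_id = b.id

Result:
title          | author
---------------+-------
The Old House  | Wright
Falling Leaves | Wright
The Last Train | Scott 
River Crossing | Nelson
Silent Waters  | Scott 
The Blue Door  | Nelson


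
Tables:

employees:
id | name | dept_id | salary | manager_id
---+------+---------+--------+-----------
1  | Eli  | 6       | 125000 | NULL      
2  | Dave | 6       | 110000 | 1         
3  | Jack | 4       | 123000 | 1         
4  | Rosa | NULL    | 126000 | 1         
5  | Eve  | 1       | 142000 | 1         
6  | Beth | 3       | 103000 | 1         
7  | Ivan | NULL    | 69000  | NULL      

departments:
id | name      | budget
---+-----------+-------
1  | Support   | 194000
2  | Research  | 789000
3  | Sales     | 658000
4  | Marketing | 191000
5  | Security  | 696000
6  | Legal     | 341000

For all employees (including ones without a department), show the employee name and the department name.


LEFT JOIN keeps every row from employees (the left table); where dept_id has no match in departments, the department columns become NULL. Walk through each employee:
  - employee 1 (Eli): dept_id=6 -> matches Legal
  - employee 2 (Dave): dept_id=6 -> matches Legal
  - employee 3 (Jack): dept_id=4 -> matches Marketing
  - employee 4 (Rosa): dept_id=NULL, no match -> kept with NULL
  - employee 5 (Eve): dept_id=1 -> matches Support
  - employee 6 (Beth): dept_id=3 -> matches Sales
  - employee 7 (Ivan): dept_id=NULL, no match -> kept with NULL
All 7 rows appear; 2 have NULL department.

SQL:
SELECT a.name, b.name AS department
FROM employees a
LEFT JOIN departments b ON a.dept_id = b.id

Result:
name | department
-----+-----------
Eli  | Legal     
Dave | Legal     
Jack | Marketing 
Rosa | NULL      
Eve  | Support   
Beth | Sales     
Ivan | NULL      


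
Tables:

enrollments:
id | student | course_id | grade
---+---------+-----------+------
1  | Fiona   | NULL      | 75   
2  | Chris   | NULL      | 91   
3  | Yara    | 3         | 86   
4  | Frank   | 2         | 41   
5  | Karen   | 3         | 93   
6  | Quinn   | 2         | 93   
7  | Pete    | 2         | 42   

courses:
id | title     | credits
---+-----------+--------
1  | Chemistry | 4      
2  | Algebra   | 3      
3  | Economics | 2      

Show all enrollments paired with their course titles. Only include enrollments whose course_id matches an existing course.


INNER JOIN keeps only enrollments rows whose course_id matches an id in courses. Walk through each enrollment:
  - enrollment 1 (Fiona): course_id=NULL, no match -> dropped
  - enrollment 2 (Chris): course_id=NULL, no match -> dropped
  - enrollment 3 (Yara): course_id=3 -> matches Economics
  - enrollment 4 (Frank): course_id=2 -> matches Algebra
  - enrollment 5 (Karen): course_id=3 -> matches Economics
  - enrollment 6 (Quinn): course_id=2 -> matches Algebra
  - enrollment 7 (Pete): course_id=2 -> matches Algebra
So 2 of 7 rows are dropped.

SQL:
SELECT a.student, b.title AS course
FROM enrollments a
INNER JOIN courses b ON a.course_id = b.id

Result:
student | course   
--------+----------
Yara    | Economics
Frank   | Algebra  
Karen   | Economics
Quinn   | Algebra  
Pete    | Algebra  


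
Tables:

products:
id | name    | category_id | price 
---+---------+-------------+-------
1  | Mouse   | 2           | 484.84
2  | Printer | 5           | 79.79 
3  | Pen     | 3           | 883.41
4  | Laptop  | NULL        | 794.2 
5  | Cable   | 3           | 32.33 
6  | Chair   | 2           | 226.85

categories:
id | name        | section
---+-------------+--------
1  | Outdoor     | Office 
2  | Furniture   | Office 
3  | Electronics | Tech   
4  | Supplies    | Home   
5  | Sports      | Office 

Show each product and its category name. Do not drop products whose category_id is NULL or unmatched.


LEFT JOIN keeps every row from products (the left table); where category_id has no match in categories, the category columns become NULL. Walk through each product:
  - product 1 (Mouse): category_id=2 -> matches Furniture
  - product 2 (Printer): category_id=5 -> matches Sports
  - product 3 (Pen): category_id=3 -> matches Electronics
  - product 4 (Laptop): category_id=NULL, no match -> kept with NULL
  - product 5 (Cable): category_id=3 -> matches Electronics
  - product 6 (Chair): category_id=2 -> matches Furniture
All 6 rows appear; 1 has NULL category.

SQL:
SELECT a.name, b.name AS category
FROM products a
LEFT JOIN categories b ON a.category_id = b.id

Result:
name    | category   
--------+------------
Mouse   | Furniture  
Printer | Sports     
Pen     | Electronics
Laptop  | NULL       
Cable   | Electronics
Chair   | Furniture  


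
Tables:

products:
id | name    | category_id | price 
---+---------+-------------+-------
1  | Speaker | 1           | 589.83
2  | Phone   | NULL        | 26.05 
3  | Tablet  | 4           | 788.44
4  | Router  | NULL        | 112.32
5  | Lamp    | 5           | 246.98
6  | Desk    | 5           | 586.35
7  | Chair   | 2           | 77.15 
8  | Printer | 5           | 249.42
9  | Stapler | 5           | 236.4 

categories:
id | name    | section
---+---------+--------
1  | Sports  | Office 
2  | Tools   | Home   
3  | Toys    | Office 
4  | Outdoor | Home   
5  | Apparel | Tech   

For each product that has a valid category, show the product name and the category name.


INNER JOIN keeps only products rows whose category_id matches an id in categories. Walk through each product:
  - product 1 (Speaker): category_id=1 -> matches Sports
  - product 2 (Phone): category_id=NULL, no match -> dropped
  - product 3 (Tablet): category_id=4 -> matches Outdoor
  - product 4 (Router): category_id=NULL, no match -> dropped
  - product 5 (Lamp): category_id=5 -> matches Apparel
  - product 6 (Desk): category_id=5 -> matches Apparel
  - product 7 (Chair): category_id=2 -> matches Tools
  - product 8 (Printer): category_id=5 -> matches Apparel
  - product 9 (Stapler): category_id=5 -> matches Apparel
So 2 of 9 rows are dropped.

SQL:
SELECT a.name, b.name AS category
FROM products a
INNER JOIN categories b ON a.category_id = b.id

Result:
name    | category
--------+---------
Speaker | Sports  
Tablet  | Outdoor 
Lamp    | Apparel 
Desk    | Apparel 
Chair   | Tools   
Printer | Apparel 
Stapler | Apparel 


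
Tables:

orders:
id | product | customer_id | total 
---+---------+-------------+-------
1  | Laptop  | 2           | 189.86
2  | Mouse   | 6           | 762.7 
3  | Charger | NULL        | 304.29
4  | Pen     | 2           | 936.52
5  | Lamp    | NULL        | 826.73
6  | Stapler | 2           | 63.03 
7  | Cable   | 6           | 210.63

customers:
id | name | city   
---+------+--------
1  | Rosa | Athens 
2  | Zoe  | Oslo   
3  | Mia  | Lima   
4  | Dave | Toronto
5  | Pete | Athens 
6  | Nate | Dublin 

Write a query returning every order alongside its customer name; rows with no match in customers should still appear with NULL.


LEFT JOIN keeps every row from orders (the left table); where customer_id has no match in customers, the customer columns become NULL. Walk through each order:
  - order 1 (Laptop): customer_id=2 -> matches Zoe
  - order 2 (Mouse): customer_id=6 -> matches Nate
  - order 3 (Charger): customer_id=NULL, no match -> kept with NULL
  - order 4 (Pen): customer_id=2 -> matches Zoe
  - order 5 (Lamp): customer_id=NULL, no match -> kept with NULL
  - order 6 (Stapler): customer_id=2 -> matches Zoe
  - order 7 (Cable): customer_id=6 -> matches Nate
All 7 rows appear; 2 have NULL customer.

SQL:
SELECT a.product, b.name AS customer
FROM orders a
LEFT JOIN customers b ON a.customer_id = b.id

Result:
product | customer
--------+---------
Laptop  | Zoe     
Mouse   | Nate    
Charger | NULL    
Pen     | Zoe     
Lamp    | NULL    
Stapler | Zoe     
Cable   | Nate    


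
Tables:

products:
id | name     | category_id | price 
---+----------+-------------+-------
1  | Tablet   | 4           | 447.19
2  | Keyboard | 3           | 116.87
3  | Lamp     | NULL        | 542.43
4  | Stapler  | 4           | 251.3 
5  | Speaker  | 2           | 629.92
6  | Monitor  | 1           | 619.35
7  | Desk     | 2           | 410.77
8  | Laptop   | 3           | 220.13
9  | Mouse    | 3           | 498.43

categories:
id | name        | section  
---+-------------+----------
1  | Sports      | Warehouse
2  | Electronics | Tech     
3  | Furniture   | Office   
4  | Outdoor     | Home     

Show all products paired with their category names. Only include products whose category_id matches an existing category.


INNER JOIN keeps only products rows whose category_id matches an id in categories. Walk through each product:
  - product 1 (Tablet): category_id=4 -> matches Outdoor
  - product 2 (Keyboard): category_id=3 -> matches Furniture
  - product 3 (Lamp): category_id=NULL, no match -> dropped
  - product 4 (Stapler): category_id=4 -> matches Outdoor
  - product 5 (Speaker): category_id=2 -> matches Electronics
  - product 6 (Monitor): category_id=1 -> matches Sports
  - product 7 (Desk): category_id=2 -> matches Electronics
  - product 8 (Laptop): category_id=3 -> matches Furniture
  - product 9 (Mouse): category_id=3 -> matches Furniture
So 1 of 9 rows is dropped.

SQL:
SELECT a.name, b.name AS category
FROM products a
INNER JOIN categories b ON a.category_id = b.id

Result:
name     | category   
---------+------------
Tablet   | Outdoor    
Keyboard | Furniture  
Stapler  | Outdoor    
Speaker  | Electronics
Monitor  | Sports     
Desk     | Electronics
Laptop   | Furniture  
Mouse    | Furniture  


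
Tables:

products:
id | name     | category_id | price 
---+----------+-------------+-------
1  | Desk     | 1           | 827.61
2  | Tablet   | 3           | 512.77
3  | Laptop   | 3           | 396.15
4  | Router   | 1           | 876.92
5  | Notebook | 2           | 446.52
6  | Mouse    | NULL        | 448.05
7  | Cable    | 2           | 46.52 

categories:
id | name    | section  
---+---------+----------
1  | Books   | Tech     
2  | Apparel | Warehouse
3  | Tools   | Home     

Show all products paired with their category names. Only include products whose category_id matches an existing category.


INNER JOIN keeps only products rows whose category_id matches an id in categories. Walk through each product:
  - product 1 (Desk): category_id=1 -> matches Books
  - product 2 (Tablet): category_id=3 -> matches Tools
  - product 3 (Laptop): category_id=3 -> matches Tools
  - product 4 (Router): category_id=1 -> matches Books
  - product 5 (Notebook): category_id=2 -> matches Apparel
  - product 6 (Mouse): category_id=NULL, no match -> dropped
  - product 7 (Cable): category_id=2 -> matches Apparel
So 1 of 7 rows is dropped.

SQL:
SELECT a.name, b.name AS category
FROM products a
INNER JOIN categories b ON a.category_id = b.id

Result:
name     | category
---------+---------
Desk     | Books   
Tablet   | Tools   
Laptop   | Tools   
Router   | Books   
Notebook | Apparel 
Cable    | Apparel 


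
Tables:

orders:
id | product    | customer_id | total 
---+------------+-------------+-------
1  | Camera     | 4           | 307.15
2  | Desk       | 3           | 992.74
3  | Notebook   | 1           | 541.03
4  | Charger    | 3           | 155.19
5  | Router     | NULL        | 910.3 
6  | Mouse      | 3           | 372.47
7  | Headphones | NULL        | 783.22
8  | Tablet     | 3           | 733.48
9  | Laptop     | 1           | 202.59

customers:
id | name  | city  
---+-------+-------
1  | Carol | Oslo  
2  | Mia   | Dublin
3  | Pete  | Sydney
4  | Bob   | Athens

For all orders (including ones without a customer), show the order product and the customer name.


LEFT JOIN keeps every row from orders (the left table); where customer_id has no match in customers, the customer columns become NULL. Walk through each order:
  - order 1 (Camera): customer_id=4 -> matches Bob
  - order 2 (Desk): customer_id=3 -> matches Pete
  - order 3 (Notebook): customer_id=1 -> matches Carol
  - order 4 (Charger): customer_id=3 -> matches Pete
  - order 5 (Router): customer_id=NULL, no match -> kept with NULL
  - order 6 (Mouse): customer_id=3 -> matches Pete
  - order 7 (Headphones): customer_id=NULL, no match -> kept with NULL
  - order 8 (Tablet): customer_id=3 -> matches Pete
  - order 9 (Laptop): customer_id=1 -> matches Carol
All 9 rows appear; 2 have NULL customer.

SQL:
SELECT a.product, b.name AS customer
FROM orders a
LEFT JOIN customers b ON a.customer_id = b.id

Result:
product    | customer
-----------+---------
Camera     | Bob     
Desk       | Pete    
Notebook   | Carol   
Charger    | Pete    
Router     | NULL    
Mouse      | Pete    
Headphones | NULL    
Tablet     | Pete    
Laptop     | Carol   


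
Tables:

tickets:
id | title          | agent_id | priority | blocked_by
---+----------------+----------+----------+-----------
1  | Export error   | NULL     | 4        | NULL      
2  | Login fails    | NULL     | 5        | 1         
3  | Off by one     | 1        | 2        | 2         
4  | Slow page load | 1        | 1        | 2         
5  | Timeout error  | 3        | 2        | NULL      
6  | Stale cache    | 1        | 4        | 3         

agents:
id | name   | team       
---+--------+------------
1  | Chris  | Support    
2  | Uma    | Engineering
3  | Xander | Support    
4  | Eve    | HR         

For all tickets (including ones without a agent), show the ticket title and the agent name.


LEFT JOIN keeps every row from tickets (the left table); where agent_id has no match in agents, the agent columns become NULL. Walk through each ticket:
  - ticket 1 (Export error): agent_id=NULL, no match -> kept with NULL
  - ticket 2 (Login fails): agent_id=NULL, no match -> kept with NULL
  - ticket 3 (Off by one): agent_id=1 -> matches Chris
  - ticket 4 (Slow page load): agent_id=1 -> matches Chris
  - ticket 5 (Timeout error): agent_id=3 -> matches Xander
  - ticket 6 (Stale cache): agent_id=1 -> matches Chris
All 6 rows appear; 2 have NULL agent.

SQL:
SELECT a.title, b.name AS agent
FROM tickets a
LEFT JOIN agents b ON a.agent_id = b.id

Result:
title          | agent 
---------------+-------
Export error   | NULL  
Login fails    | NULL  
Off by one     | Chris 
Slow page load | Chris 
Timeout error  | Xander
Stale cache    | Chris 


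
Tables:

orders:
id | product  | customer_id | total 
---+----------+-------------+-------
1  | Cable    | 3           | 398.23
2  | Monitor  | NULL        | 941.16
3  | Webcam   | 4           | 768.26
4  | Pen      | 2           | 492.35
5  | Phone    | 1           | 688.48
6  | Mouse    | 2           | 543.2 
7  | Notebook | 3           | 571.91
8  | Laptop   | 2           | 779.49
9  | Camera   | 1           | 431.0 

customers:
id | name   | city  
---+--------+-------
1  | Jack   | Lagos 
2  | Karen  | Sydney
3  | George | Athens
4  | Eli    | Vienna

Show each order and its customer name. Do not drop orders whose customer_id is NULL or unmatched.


LEFT JOIN keeps every row from orders (the left table); where customer_id has no match in customers, the customer columns become NULL. Walk through each order:
  - order 1 (Cable): customer_id=3 -> matches George
  - order 2 (Monitor): customer_id=NULL, no match -> kept with NULL
  - order 3 (Webcam): customer_id=4 -> matches Eli
  - order 4 (Pen): customer_id=2 -> matches Karen
  - order 5 (Phone): customer_id=1 -> matches Jack
  - order 6 (Mouse): customer_id=2 -> matches Karen
  - order 7 (Notebook): customer_id=3 -> matches George
  - order 8 (Laptop): customer_id=2 -> matches Karen
  - order 9 (Camera): customer_id=1 -> matches Jack
All 9 rows appear; 1 has NULL customer.

SQL:
SELECT a.product, b.name AS customer
FROM orders a
LEFT JOIN customers b ON a.customer_id = b.id

Result:
product  | customer
---------+---------
Cable    | George  
Monitor  | NULL    
Webcam   | Eli     
Pen      | Karen   
Phone    | Jack    
Mouse    | Karen   
Notebook | George  
Laptop   | Karen   
Camera   | Jack    


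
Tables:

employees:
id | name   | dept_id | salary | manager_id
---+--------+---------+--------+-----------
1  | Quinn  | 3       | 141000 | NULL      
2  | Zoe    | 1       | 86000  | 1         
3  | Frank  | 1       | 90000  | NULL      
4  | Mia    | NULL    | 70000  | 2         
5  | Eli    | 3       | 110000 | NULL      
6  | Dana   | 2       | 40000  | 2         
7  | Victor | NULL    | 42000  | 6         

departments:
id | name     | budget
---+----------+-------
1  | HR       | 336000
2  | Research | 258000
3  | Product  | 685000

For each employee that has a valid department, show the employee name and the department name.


INNER JOIN keeps only employees rows whose dept_id matches an id in departments. Walk through each employee:
  - employee 1 (Quinn): dept_id=3 -> matches Product
  - employee 2 (Zoe): dept_id=1 -> matches HR
  - employee 3 (Frank): dept_id=1 -> matches HR
  - employee 4 (Mia): dept_id=NULL, no match -> dropped
  - employee 5 (Eli): dept_id=3 -> matches Product
  - employee 6 (Dana): dept_id=2 -> matches Research
  - employee 7 (Victor): dept_id=NULL, no match -> dropped
So 2 of 7 rows are dropped.

SQL:
SELECT a.name, b.name AS department
FROM employees a
INNER JOIN departments b ON a.dept_id = b.id

Result:
name  | department
------+-----------
Quinn | Product   
Zoe   | HR        
Frank | HR        
Eli   | Product   
Dana  | Research  


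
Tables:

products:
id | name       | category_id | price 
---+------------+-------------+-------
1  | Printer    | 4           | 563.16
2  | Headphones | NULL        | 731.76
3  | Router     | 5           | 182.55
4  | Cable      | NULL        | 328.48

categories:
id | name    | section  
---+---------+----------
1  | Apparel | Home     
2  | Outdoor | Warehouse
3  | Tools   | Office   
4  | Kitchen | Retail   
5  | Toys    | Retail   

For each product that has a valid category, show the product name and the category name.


INNER JOIN keeps only products rows whose category_id matches an id in categories. Walk through each product:
  - product 1 (Printer): category_id=4 -> matches Kitchen
  - product 2 (Headphones): category_id=NULL, no match -> dropped
  - product 3 (Router): category_id=5 -> matches Toys
  - product 4 (Cable): category_id=NULL, no match -> dropped
So 2 of 4 rows are dropped.

SQL:
SELECT a.name, b.name AS category
FROM products a
INNER JOIN categories b ON a.category_id = b.id

Result:
name    | category
--------+---------
Printer | Kitchen 
Router  | Toys    


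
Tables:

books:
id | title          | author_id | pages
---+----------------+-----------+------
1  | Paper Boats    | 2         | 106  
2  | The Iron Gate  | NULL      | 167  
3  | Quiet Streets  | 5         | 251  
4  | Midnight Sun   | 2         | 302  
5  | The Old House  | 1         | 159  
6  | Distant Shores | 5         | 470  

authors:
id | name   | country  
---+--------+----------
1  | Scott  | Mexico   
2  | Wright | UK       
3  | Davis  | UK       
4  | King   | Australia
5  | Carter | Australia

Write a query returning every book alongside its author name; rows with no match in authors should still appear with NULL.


LEFT JOIN keeps every row from books (the left table); where author_id has no match in authors, the author columns become NULL. Walk through each book:
  - book 1 (Paper Boats): author_id=2 -> matches Wright
  - book 2 (The Iron Gate): author_id=NULL, no match -> kept with NULL
  - book 3 (Quiet Streets): author_id=5 -> matches Carter
  - book 4 (Midnight Sun): author_id=2 -> matches Wright
  - book 5 (The Old House): author_id=1 -> matches Scott
  - book 6 (Distant Shores): author_id=5 -> matches Carter
All 6 rows appear; 1 has NULL author.

SQL:
SELECT a.title, b.name AS author
FROM books a
LEFT JOIN authors b ON a.author_id = b.id

Result:
title          | author
---------------+-------
Paper Boats    | Wright
The Iron Gate  | NULL  
Quiet Streets  | Carter
Midnight Sun   | Wright
The Old House  | Scott 
Distant Shores | Carter


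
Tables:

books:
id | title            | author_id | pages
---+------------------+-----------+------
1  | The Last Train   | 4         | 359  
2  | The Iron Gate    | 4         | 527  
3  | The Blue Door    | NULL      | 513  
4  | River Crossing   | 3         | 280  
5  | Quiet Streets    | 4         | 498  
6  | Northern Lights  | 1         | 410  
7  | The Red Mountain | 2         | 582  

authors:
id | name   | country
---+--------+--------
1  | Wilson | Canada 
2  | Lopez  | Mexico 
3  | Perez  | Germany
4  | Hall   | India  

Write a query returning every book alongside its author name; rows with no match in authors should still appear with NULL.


LEFT JOIN keeps every row from books (the left table); where author_id has no match in authors, the author columns become NULL. Walk through each book:
  - book 1 (The Last Train): author_id=4 -> matches Hall
  - book 2 (The Iron Gate): author_id=4 -> matches Hall
  - book 3 (The Blue Door): author_id=NULL, no match -> kept with NULL
  - book 4 (River Crossing): author_id=3 -> matches Perez
  - book 5 (Quiet Streets): author_id=4 -> matches Hall
  - book 6 (Northern Lights): author_id=1 -> matches Wilson
  - book 7 (The Red Mountain): author_id=2 -> matches Lopez
All 7 rows appear; 1 has NULL author.

SQL:
SELECT a.title, b.name AS author
FROM books a
LEFT JOIN authors b ON a.author_id = b.id

Result:
title            | author
-----------------+-------
The Last Train   | Hall  
The Iron Gate    | Hall  
The Blue Door    | NULL  
River Crossing   | Perez 
Quiet Streets    | Hall  
Northern Lights  | Wilson
The Red Mountain | Lopez 


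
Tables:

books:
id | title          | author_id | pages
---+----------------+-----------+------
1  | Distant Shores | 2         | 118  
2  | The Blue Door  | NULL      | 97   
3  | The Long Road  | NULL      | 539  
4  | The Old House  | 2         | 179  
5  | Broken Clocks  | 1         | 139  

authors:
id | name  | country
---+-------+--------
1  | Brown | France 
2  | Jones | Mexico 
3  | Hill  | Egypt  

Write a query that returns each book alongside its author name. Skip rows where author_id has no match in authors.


INNER JOIN keeps only books rows whose author_id matches an id in authors. Walk through each book:
  - book 1 (Distant Shores): author_id=2 -> matches Jones
  - book 2 (The Blue Door): author_id=NULL, no match -> dropped
  - book 3 (The Long Road): author_id=NULL, no match -> dropped
  - book 4 (The Old House): author_id=2 -> matches Jones
  - book 5 (Broken Clocks): author_id=1 -> matches Brown
So 2 of 5 rows are dropped.

SQL:
SELECT a.title, b.name AS author
FROM books a
INNER JOIN authors b ON a.author_id = b.id

Result:
title          | author
---------------+-------
Distant Shores | Jones 
The Old House  | Jones 
Broken Clocks  | Brown 
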